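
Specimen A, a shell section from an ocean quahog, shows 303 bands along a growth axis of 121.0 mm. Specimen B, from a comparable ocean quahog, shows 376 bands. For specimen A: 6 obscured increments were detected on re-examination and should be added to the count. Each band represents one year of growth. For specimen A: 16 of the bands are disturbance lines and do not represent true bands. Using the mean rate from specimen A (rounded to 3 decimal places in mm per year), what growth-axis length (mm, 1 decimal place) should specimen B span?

Specimen A: after corrections the count is 303 − 16 + 6 = 293 bands.
A: 121.0 mm over 293 years gives 121.0 / 293 ≈ 0.413 mm/year.
B's length ≈ 0.413 × 376 = 155.3 mm.

155.3 mm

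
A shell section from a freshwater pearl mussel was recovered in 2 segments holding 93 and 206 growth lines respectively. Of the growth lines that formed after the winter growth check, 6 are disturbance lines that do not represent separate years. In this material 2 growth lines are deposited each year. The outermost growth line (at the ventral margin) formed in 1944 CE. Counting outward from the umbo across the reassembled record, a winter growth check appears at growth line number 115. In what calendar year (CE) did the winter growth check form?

1855 CE

Total growth lines = 93 + 206 = 299.
Between growth line 115 and the ventral margin there are 299 − 115 = 184 growth lines.
184 − 6 false = 178 true growth lines after the winter growth check.
178 growth lines at 2 per year is 178 / 2 = 89 years.
1944 − 89 = 1855 CE.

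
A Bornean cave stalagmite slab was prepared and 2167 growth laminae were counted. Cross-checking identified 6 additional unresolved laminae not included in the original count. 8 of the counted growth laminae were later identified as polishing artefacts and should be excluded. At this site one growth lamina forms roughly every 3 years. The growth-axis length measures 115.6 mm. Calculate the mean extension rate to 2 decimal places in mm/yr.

Correcting the raw count gives 2167 − 8 + 6 = 2165 true growth laminae.
Multiplying by 3 years per growth lamina: 2165 × 3 = 6495 years.
Mean rate = 115.6 mm / 6495 years ≈ 0.02 mm/yr.

0.02 mm/yr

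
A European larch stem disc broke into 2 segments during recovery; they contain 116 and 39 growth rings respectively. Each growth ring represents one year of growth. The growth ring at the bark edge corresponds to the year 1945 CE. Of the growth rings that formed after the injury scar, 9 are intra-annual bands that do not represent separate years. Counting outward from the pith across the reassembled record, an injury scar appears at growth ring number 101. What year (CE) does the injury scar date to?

Total growth rings = 116 + 39 = 155.
155 − 101 = 54 growth rings lie beyond the injury scar toward the bark edge.
Removing the 9 false growth rings leaves 54 − 9 = 45 true growth rings beyond the injury scar.
The growth ring at the bark edge is 1945 CE, so the injury scar dates to 1945 − 45 = 1900 CE.

1900 CE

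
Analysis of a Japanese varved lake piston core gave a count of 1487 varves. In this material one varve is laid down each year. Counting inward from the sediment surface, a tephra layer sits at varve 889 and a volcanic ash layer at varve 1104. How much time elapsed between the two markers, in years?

215 yr

1104 − 889 = 215 varves lie between the two events.
That is 215 years at one varve per year.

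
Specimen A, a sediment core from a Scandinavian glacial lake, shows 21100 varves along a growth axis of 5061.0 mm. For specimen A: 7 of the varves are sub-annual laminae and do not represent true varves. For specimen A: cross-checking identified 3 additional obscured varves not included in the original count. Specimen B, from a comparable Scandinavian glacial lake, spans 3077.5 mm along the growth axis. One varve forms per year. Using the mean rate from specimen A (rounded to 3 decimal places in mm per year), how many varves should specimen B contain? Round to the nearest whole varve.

12823 varves

Specimen A: correcting the raw count gives 21100 − 7 + 3 = 21096 true varves.
A: 5061.0 mm over 21096 years gives 5061.0 / 21096 ≈ 0.240 mm/yr.
For B, 3077.5 / 0.240 = 12822.92 years ≈ 12823 varves.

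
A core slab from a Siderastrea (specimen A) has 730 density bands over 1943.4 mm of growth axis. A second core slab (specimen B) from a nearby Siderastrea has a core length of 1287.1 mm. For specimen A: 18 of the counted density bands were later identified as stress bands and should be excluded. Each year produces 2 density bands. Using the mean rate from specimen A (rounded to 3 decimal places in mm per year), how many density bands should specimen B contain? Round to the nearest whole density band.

Specimen A: true density band count = 730 − 18 = 712.
Specimen A: 712 density bands at 2 per year is 712 / 2 = 356 years.
A: 1943.4 mm over 356 years gives 1943.4 / 356 ≈ 5.459 mm/yr.
Specimen B: 1287.1 mm / 5.459 mm per year = 235.78 years; at 2 density bands per year that is 235.78 × 2 ≈ 472 density bands.

472 density bands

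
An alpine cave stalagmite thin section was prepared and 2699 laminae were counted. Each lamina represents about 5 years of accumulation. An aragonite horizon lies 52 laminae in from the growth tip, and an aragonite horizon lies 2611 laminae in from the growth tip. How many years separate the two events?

12795 yr

2611 − 52 = 2559 laminae lie between the two events.
Multiplying by 5 years per lamina: 2559 × 5 = 12795 years.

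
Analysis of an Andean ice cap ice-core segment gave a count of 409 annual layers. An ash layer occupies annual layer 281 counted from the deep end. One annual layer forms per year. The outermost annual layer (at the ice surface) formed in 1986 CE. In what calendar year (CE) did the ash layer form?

Between annual layer 281 and the ice surface there are 409 − 281 = 128 annual layers.
The annual layer at the ice surface is 1986 CE, so the ash layer dates to 1986 − 128 = 1858 CE.

1858 CE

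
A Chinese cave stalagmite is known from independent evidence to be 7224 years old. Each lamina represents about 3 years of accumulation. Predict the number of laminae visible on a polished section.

2408 laminae

One lamina every 3 years means 7224 / 3 = 2408 laminae.
So 2408 laminae should be present.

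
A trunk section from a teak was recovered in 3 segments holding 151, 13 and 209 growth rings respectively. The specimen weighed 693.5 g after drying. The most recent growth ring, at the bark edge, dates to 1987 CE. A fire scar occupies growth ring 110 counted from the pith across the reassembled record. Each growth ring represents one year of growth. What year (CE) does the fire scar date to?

1724 CE

Total growth rings = 151 + 13 + 209 = 373.
Between growth ring 110 and the bark edge there are 373 − 110 = 263 growth rings.
Counting back 263 years from 1987 CE places the fire scar in 1987 − 263 = 1724 CE.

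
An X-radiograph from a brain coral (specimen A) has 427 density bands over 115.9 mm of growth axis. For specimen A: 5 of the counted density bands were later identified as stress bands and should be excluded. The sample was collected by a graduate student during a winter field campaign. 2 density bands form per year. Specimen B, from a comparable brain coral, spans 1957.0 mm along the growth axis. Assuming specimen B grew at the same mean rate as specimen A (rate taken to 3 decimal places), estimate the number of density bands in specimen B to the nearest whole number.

Specimen A: after corrections the count is 427 − 5 = 422 density bands.
Specimen A: dividing by 2 density bands per year: 422 / 2 = 211 years.
A: 115.9 mm over 211 years gives 115.9 / 211 ≈ 0.549 mm per year.
Specimen B: 1957.0 mm / 0.549 mm per year = 3564.66 years; at 2 density bands per year that is 3564.66 × 2 ≈ 7129 density bands.

7129 density bands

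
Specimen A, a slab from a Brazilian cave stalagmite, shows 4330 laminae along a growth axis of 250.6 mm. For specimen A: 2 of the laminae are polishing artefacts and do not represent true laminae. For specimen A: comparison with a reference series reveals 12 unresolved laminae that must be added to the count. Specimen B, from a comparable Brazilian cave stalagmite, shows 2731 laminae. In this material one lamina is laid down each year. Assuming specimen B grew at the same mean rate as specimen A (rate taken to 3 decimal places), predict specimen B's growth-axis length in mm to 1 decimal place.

158.4 mm

Specimen A: true lamina count = 4330 − 2 + 12 = 4340.
A: Extension rate ≈ 250.6 / 4340 = 0.058 mm per year.
For B, 0.058 mm/year × 2731 years = 158.4 mm.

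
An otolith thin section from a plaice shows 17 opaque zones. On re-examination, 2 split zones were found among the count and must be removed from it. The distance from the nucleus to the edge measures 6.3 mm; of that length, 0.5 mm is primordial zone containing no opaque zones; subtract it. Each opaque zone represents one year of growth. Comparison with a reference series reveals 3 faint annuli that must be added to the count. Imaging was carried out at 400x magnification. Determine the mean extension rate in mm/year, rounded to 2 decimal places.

0.32 mm/year

True opaque zone count = 17 − 2 + 3 = 18.
Removing the 0.5 mm offcut leaves 6.3 − 0.5 = 5.8 mm.
Extension rate ≈ 5.8 / 18 = 0.32 mm/year.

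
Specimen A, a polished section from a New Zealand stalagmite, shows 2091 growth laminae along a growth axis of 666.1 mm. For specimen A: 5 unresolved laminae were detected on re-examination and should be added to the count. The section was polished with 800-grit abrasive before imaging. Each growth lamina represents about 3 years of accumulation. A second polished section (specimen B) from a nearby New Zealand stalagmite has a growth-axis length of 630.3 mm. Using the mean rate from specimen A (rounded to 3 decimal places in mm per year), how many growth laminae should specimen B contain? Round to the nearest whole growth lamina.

Specimen A: after corrections the count is 2091 + 5 = 2096 growth laminae.
Specimen A: at 3 years per growth lamina, 2096 × 3 = 6288 years.
A: Mean rate = 666.1 mm / 6288 years ≈ 0.106 mm per year.
For B, 630.3 / 0.106 = 5946.23 years; at 3 years per growth lamina that is 5946.23 / 3 ≈ 1982 growth laminae.

1982 growth laminae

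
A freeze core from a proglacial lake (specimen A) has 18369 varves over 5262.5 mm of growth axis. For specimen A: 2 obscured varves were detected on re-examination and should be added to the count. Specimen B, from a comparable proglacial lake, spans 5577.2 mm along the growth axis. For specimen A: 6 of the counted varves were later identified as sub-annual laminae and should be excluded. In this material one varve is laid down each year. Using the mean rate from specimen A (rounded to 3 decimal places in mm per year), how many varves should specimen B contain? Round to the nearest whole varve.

Specimen A: after corrections the count is 18369 − 6 + 2 = 18365 varves.
A: Extension rate ≈ 5262.5 / 18365 = 0.287 mm per year.
Specimen B: 5577.2 mm / 0.287 mm per year = 19432.75 years ≈ 19433 varves.

19433 varves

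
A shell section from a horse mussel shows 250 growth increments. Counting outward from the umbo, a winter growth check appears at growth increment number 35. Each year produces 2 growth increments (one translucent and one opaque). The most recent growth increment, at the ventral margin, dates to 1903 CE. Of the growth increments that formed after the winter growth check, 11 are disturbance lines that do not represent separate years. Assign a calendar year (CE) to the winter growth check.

1801 CE

250 − 35 = 215 growth increments lie beyond the winter growth check toward the ventral margin.
Excluding 11 false growth increments: 215 − 11 = 204.
Dividing by 2 growth increments per year: 204 / 2 = 102 years.
Counting back 102 years from 1903 CE places the winter growth check in 1903 − 102 = 1801 CE.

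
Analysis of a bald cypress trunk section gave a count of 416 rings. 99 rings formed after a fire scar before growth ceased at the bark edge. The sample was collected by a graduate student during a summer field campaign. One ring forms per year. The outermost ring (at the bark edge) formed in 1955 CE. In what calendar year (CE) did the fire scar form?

99 rings post-date the fire scar.
The ring at the bark edge is 1955 CE, so the fire scar dates to 1955 − 99 = 1856 CE.

1856 CE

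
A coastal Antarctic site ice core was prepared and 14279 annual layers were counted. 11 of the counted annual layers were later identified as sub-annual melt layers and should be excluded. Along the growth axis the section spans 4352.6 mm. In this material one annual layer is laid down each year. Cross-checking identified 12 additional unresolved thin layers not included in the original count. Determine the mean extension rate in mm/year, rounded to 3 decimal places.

0.305 mm/year

After corrections the count is 14279 − 11 + 12 = 14280 annual layers.
Extension rate ≈ 4352.6 / 14280 = 0.305 mm/year.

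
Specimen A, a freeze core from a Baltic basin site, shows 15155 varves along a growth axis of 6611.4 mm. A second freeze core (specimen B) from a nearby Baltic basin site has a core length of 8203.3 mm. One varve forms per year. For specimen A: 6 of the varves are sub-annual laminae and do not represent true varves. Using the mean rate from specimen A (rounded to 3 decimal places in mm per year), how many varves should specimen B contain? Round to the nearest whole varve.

18815 varves

Specimen A: correcting the raw count gives 15155 − 6 = 15149 true varves.
A: Extension rate ≈ 6611.4 / 15149 = 0.436 mm/year.
Specimen B: 8203.3 mm / 0.436 mm per year = 18814.91 years ≈ 18815 varves.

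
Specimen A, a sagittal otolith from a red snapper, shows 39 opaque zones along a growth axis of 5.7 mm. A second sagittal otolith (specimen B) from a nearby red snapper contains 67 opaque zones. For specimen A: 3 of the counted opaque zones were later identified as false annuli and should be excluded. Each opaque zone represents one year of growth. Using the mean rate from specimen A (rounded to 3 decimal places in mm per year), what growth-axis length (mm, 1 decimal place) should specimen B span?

10.6 mm

Specimen A: adjusted count: 39 − 3 = 36 opaque zones.
A: 5.7 mm over 36 years gives 5.7 / 36 ≈ 0.158 mm/year.
Length of B = 0.158 × 67 = 10.6 mm.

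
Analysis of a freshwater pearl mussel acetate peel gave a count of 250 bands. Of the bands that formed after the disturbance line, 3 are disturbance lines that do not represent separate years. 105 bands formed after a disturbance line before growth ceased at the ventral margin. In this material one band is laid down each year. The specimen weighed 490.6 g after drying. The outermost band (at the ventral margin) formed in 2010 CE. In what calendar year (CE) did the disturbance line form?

1908 CE

105 bands post-date the disturbance line.
Excluding 3 false bands: 105 − 3 = 102.
Counting back 102 years from 2010 CE places the disturbance line in 2010 − 102 = 1908 CE.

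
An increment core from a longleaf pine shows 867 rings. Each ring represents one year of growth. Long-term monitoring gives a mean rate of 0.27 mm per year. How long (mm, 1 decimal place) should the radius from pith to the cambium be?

234.1 mm

867 years of growth are recorded.
Predicted length = 0.27 mm/year × 867 years = 234.1 mm.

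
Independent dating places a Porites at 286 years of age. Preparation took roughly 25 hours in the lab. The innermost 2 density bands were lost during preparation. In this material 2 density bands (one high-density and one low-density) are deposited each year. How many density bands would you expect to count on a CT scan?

With 2 density bands per year, 286 years would produce 286 × 2 = 572 density bands.
Subtracting the 2 density bands not captured gives 572 − 2 = 570 density bands in the record.

570 density bands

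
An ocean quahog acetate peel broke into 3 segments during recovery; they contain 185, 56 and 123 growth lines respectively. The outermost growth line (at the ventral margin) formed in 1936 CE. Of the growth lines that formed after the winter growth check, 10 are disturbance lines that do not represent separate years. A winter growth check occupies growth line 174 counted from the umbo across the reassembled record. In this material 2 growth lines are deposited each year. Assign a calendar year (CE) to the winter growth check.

1846 CE

Total growth lines = 185 + 56 + 123 = 364.
364 − 174 = 190 growth lines lie beyond the winter growth check toward the ventral margin.
Excluding 10 false growth lines: 190 − 10 = 180.
Dividing by 2 growth lines per year: 180 / 2 = 90 years.
Counting back 90 years from 1936 CE places the winter growth check in 1936 − 90 = 1846 CE.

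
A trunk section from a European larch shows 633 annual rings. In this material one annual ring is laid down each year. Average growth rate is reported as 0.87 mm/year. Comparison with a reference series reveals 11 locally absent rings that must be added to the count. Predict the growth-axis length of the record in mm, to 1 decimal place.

True annual ring count = 633 + 11 = 644.
Predicted length = 0.87 mm/year × 644 years = 560.3 mm.

560.3 mm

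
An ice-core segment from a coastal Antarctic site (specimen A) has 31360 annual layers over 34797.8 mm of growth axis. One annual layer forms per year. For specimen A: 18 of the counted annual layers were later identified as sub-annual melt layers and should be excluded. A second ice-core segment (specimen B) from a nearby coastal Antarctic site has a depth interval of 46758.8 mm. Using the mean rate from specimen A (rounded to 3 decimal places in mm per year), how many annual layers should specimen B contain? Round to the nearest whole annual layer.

Specimen A: adjusted count: 31360 − 18 = 31342 annual layers.
A: 34797.8 mm over 31342 years gives 34797.8 / 31342 ≈ 1.110 mm/yr.
B spans 46758.8 / 1.110 = 42125.05 years ≈ 42125 annual layers.

42125 annual layers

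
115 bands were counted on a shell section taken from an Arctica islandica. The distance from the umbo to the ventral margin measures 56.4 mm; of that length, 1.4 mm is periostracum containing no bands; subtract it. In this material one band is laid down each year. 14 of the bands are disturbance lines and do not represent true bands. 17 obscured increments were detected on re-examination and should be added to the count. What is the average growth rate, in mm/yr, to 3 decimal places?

0.466 mm/yr

After corrections the count is 115 − 14 + 17 = 118 bands.
Removing the 1.4 mm offcut leaves 56.4 − 1.4 = 55.0 mm.
Extension rate ≈ 55.0 / 118 = 0.466 mm/yr.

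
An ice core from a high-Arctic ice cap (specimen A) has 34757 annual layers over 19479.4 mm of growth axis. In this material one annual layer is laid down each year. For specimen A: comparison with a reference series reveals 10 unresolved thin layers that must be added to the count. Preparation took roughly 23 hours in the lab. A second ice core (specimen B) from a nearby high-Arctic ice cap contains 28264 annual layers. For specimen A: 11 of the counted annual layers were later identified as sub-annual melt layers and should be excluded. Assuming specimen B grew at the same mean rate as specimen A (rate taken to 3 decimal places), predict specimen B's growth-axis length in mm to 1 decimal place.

15827.8 mm

Specimen A: after corrections the count is 34757 − 11 + 10 = 34756 annual layers.
A: Extension rate ≈ 19479.4 / 34756 = 0.560 mm per year.
B's length ≈ 0.560 × 28264 = 15827.8 mm.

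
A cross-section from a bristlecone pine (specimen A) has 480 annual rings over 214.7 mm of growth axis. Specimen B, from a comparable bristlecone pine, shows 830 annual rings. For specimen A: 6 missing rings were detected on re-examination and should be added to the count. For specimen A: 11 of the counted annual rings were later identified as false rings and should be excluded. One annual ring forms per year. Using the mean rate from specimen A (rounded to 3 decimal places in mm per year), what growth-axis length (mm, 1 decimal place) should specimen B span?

Specimen A: true annual ring count = 480 − 11 + 6 = 475.
A: Extension rate ≈ 214.7 / 475 = 0.452 mm/yr.
For B, 0.452 mm/year × 830 years = 375.2 mm.

375.2 mm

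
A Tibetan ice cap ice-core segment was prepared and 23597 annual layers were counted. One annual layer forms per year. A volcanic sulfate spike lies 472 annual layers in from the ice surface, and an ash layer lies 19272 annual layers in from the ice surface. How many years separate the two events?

The two markers are separated by 19272 − 472 = 18800 annual layers.
That is 18800 years at one annual layer per year.

18800 years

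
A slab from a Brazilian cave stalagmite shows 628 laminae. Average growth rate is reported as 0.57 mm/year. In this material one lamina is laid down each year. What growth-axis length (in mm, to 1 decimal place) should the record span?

628 years of growth are recorded.
Length ≈ 0.57 × 628 = 358.0 mm.

358.0 mm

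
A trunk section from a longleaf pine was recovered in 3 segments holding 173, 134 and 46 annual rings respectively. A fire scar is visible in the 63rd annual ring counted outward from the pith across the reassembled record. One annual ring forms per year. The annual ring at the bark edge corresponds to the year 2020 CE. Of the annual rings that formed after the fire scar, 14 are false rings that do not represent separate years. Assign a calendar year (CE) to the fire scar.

1744 CE

Total annual rings = 173 + 134 + 46 = 353.
The fire scar sits at annual ring 63 from the pith, so 353 − 63 = 290 annual rings formed after it.
290 − 14 false = 276 true annual rings after the fire scar.
Counting back 276 years from 2020 CE places the fire scar in 2020 − 276 = 1744 CE.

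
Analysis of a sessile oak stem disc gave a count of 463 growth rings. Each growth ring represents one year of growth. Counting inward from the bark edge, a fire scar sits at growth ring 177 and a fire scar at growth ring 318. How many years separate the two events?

The two markers are separated by 318 − 177 = 141 growth rings.
That is 141 years at one growth ring per year.

141 years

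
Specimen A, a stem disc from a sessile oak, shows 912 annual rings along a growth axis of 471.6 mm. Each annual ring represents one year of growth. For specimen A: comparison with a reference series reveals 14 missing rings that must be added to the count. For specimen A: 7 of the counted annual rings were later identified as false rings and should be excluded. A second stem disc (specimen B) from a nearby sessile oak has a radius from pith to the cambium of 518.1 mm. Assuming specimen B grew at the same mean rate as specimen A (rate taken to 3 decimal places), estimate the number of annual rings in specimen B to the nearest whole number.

Specimen A: correcting the raw count gives 912 − 7 + 14 = 919 true annual rings.
A: Extension rate ≈ 471.6 / 919 = 0.513 mm per year.
Specimen B: 518.1 mm / 0.513 mm per year = 1009.94 years ≈ 1010 annual rings.

1010 annual rings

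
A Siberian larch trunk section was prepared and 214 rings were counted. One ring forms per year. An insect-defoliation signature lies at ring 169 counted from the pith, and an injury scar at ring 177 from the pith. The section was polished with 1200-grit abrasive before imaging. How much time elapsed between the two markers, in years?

The two markers are separated by 177 − 169 = 8 rings.
One ring per year makes the interval 8 years.

8 yr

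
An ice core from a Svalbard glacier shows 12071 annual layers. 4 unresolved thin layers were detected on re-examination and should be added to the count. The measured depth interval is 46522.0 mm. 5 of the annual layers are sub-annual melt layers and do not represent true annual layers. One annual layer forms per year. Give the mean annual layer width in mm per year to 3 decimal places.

After corrections the count is 12071 − 5 + 4 = 12070 annual layers.
Mean rate = 46522.0 mm / 12070 years ≈ 3.854 mm per year.

3.854 mm per year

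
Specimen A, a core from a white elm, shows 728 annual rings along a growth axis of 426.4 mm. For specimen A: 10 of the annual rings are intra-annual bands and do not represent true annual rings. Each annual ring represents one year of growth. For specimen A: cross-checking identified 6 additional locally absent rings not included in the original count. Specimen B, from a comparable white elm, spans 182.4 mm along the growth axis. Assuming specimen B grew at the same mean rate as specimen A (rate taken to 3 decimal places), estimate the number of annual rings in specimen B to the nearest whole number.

Specimen A: adjusted count: 728 − 10 + 6 = 724 annual rings.
A: Mean rate = 426.4 mm / 724 years ≈ 0.589 mm per year.
B spans 182.4 / 0.589 = 309.68 years ≈ 310 annual rings.

310 annual rings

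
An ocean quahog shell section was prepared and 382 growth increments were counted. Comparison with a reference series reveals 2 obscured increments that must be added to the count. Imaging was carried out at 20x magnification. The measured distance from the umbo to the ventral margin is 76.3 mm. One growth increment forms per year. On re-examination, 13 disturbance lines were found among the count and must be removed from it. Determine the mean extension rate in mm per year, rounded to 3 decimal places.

After corrections the count is 382 − 13 + 2 = 371 growth increments.
Extension rate ≈ 76.3 / 371 = 0.206 mm per year.

0.206 mm per year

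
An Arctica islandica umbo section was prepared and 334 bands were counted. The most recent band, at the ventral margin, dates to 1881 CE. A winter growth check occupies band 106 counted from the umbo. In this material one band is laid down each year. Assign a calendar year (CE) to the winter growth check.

1653 CE

Between band 106 and the ventral margin there are 334 − 106 = 228 bands.
The band at the ventral margin is 1881 CE, so the winter growth check dates to 1881 − 228 = 1653 CE.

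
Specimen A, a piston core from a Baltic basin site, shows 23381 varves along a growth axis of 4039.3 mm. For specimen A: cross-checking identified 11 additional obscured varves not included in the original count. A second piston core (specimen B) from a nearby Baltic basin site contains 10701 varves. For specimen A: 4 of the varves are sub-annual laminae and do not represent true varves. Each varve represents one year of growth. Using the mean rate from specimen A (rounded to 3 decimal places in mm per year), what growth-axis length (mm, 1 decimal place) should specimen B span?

1851.3 mm

Specimen A: after corrections the count is 23381 − 4 + 11 = 23388 varves.
A: Extension rate ≈ 4039.3 / 23388 = 0.173 mm per year.
Length of B = 0.173 × 10701 = 1851.3 mm.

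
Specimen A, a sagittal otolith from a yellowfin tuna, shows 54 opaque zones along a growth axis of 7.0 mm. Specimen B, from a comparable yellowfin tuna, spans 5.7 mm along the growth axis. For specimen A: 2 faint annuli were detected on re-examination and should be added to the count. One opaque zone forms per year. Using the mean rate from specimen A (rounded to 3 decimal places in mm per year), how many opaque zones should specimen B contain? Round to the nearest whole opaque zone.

46 opaque zones

Specimen A: true opaque zone count = 54 + 2 = 56.
A: 7.0 mm over 56 years gives 7.0 / 56 ≈ 0.125 mm/year.
For B, 5.7 / 0.125 = 45.60 years ≈ 46 opaque zones.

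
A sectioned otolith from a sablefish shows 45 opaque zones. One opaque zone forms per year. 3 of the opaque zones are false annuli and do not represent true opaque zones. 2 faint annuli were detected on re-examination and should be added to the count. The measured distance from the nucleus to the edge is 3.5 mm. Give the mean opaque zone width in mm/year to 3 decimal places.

True opaque zone count = 45 − 3 + 2 = 44.
3.5 mm over 44 years gives 3.5 / 44 ≈ 0.080 mm/year.

0.080 mm/year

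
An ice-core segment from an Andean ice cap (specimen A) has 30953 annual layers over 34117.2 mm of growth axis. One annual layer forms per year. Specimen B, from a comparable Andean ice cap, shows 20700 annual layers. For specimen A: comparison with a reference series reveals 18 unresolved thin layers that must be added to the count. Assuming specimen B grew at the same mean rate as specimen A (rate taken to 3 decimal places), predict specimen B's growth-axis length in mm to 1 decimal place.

Specimen A: true annual layer count = 30953 + 18 = 30971.
A: Extension rate ≈ 34117.2 / 30971 = 1.102 mm/year.
Length of B = 1.102 × 20700 = 22811.4 mm.

22811.4 mm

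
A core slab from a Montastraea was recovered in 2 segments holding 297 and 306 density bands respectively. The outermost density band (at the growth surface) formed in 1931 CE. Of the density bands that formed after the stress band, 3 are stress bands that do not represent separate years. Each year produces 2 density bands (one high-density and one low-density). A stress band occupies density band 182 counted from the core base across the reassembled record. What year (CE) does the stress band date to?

1722 CE

Total density bands = 297 + 306 = 603.
603 − 182 = 421 density bands lie beyond the stress band toward the growth surface.
421 − 3 false = 418 true density bands after the stress band.
With 2 density bands per year, 418 / 2 = 209 years.
Counting back 209 years from 1931 CE places the stress band in 1931 − 209 = 1722 CE.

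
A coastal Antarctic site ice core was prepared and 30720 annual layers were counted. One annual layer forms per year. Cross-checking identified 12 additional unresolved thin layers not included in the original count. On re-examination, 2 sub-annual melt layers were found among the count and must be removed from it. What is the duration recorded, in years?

30730 yr

True annual layer count = 30720 − 2 + 12 = 30730.
One annual layer per year makes the duration 30730 years.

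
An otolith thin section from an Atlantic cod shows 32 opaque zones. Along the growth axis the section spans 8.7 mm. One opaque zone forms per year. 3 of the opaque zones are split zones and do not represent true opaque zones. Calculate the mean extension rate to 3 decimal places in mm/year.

True opaque zone count = 32 − 3 = 29.
Extension rate ≈ 8.7 / 29 = 0.300 mm/year.

0.300 mm/year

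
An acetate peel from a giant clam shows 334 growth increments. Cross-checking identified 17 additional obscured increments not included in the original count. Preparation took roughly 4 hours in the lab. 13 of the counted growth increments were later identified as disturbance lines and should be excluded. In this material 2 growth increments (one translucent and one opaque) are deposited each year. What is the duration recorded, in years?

169 years

True growth increment count = 334 − 13 + 17 = 338.
With 2 growth increments per year, 338 / 2 = 169 years.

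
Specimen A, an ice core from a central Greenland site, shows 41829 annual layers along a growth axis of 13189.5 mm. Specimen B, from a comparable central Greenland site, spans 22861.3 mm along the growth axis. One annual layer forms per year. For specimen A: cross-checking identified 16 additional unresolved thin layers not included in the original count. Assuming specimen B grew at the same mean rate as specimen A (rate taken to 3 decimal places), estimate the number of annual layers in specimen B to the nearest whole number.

Specimen A: true annual layer count = 41829 + 16 = 41845.
A: Extension rate ≈ 13189.5 / 41845 = 0.315 mm/year.
Specimen B: 22861.3 mm / 0.315 mm per year = 72575.56 years ≈ 72576 annual layers.

72576 annual layers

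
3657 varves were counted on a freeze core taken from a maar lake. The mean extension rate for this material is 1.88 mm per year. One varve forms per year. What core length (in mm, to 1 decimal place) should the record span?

6875.2 mm

The record spans 3657 years at 1.88 mm per year.
Predicted length = 1.88 mm/year × 3657 years = 6875.2 mm.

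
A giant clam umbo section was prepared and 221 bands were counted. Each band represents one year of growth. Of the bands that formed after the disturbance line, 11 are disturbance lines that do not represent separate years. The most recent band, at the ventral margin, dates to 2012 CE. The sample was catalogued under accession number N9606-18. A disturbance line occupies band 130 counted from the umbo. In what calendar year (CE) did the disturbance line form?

1932 CE

221 − 130 = 91 bands lie beyond the disturbance line toward the ventral margin.
91 − 11 false = 80 true bands after the disturbance line.
Counting back 80 years from 2012 CE places the disturbance line in 2012 − 80 = 1932 CE.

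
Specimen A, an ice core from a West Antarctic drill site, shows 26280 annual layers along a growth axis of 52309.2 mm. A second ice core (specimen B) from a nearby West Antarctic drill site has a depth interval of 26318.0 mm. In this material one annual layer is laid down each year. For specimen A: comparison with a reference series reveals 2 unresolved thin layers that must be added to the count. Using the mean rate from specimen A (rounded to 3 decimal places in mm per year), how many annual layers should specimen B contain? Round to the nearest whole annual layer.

13225 annual layers

Specimen A: correcting the raw count gives 26280 + 2 = 26282 true annual layers.
A: 52309.2 mm over 26282 years gives 52309.2 / 26282 ≈ 1.990 mm per year.
B spans 26318.0 / 1.990 = 13225.13 years ≈ 13225 annual layers.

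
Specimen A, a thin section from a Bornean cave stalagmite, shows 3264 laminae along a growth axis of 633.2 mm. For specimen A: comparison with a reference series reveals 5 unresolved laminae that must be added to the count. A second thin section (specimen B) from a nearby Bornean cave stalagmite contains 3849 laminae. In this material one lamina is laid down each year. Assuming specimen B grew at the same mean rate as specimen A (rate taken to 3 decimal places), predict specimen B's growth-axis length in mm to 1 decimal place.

Specimen A: correcting the raw count gives 3264 + 5 = 3269 true laminae.
A: Extension rate ≈ 633.2 / 3269 = 0.194 mm/yr.
B's length ≈ 0.194 × 3849 = 746.7 mm.

746.7 mm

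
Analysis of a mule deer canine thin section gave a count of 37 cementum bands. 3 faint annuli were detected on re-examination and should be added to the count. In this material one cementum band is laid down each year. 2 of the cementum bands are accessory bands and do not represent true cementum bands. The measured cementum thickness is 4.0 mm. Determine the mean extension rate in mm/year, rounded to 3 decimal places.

Adjusted count: 37 − 2 + 3 = 38 cementum bands.
4.0 mm over 38 years gives 4.0 / 38 ≈ 0.105 mm/year.

0.105 mm/year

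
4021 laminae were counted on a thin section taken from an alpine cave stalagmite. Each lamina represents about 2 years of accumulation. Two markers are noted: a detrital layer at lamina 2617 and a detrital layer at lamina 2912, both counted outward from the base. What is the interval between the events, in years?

590 years

The two markers are separated by 2912 − 2617 = 295 laminae.
Multiplying by 2 years per lamina: 295 × 2 = 590 years.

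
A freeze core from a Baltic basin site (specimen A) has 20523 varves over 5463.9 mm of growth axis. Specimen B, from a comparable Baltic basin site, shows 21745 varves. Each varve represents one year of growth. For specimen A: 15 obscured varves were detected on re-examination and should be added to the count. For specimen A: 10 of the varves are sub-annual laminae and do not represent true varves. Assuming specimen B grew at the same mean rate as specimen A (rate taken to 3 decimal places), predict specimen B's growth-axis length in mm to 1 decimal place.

5784.2 mm

Specimen A: true varve count = 20523 − 10 + 15 = 20528.
A: Extension rate ≈ 5463.9 / 20528 = 0.266 mm per year.
For B, 0.266 mm/year × 21745 years = 5784.2 mm.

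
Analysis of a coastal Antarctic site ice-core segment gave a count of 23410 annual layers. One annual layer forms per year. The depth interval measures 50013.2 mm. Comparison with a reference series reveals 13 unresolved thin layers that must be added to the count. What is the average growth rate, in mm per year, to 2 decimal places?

After corrections the count is 23410 + 13 = 23423 annual layers.
50013.2 mm over 23423 years gives 50013.2 / 23423 ≈ 2.14 mm per year.

2.14 mm per year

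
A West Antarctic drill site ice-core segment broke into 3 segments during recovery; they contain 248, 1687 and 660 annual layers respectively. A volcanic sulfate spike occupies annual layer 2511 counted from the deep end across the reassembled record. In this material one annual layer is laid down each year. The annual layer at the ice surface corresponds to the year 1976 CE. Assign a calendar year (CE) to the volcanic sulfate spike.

1892 CE

Total annual layers = 248 + 1687 + 660 = 2595.
Between annual layer 2511 and the ice surface there are 2595 − 2511 = 84 annual layers.
The annual layer at the ice surface is 1976 CE, so the volcanic sulfate spike dates to 1976 − 84 = 1892 CE.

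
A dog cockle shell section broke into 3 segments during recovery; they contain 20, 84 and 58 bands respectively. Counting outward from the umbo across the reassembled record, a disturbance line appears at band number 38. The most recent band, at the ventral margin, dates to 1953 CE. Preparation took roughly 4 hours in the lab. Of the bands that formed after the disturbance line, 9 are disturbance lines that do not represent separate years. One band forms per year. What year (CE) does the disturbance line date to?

Total bands = 20 + 84 + 58 = 162.
The disturbance line sits at band 38 from the umbo, so 162 − 38 = 124 bands formed after it.
Removing the 9 false bands leaves 124 − 9 = 115 true bands beyond the disturbance line.
1953 − 115 = 1838 CE.

1838 CE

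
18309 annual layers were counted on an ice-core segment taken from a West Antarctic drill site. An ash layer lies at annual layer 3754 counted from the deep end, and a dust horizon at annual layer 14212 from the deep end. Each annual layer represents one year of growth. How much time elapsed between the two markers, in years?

10458 years

Separation: 14212 − 3754 = 10458 annual layers.
At one annual layer per year, 10458 years elapsed between them.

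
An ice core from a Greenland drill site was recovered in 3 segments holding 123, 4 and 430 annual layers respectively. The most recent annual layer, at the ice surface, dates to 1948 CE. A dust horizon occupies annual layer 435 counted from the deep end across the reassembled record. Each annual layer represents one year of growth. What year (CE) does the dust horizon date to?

1826 CE

Total annual layers = 123 + 4 + 430 = 557.
557 − 435 = 122 annual layers lie beyond the dust horizon toward the ice surface.
Counting back 122 years from 1948 CE places the dust horizon in 1948 − 122 = 1826 CE.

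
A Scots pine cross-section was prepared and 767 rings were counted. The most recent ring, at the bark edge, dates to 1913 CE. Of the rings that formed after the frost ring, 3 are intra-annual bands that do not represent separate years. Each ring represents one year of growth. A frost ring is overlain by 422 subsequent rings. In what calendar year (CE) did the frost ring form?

1494 CE

422 rings post-date the frost ring.
Excluding 3 false rings: 422 − 3 = 419.
1913 − 419 = 1494 CE.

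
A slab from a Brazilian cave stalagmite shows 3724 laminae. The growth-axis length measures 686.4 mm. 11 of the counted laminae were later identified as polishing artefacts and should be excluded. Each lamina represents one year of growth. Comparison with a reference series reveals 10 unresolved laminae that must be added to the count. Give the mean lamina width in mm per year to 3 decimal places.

True lamina count = 3724 − 11 + 10 = 3723.
Mean rate = 686.4 mm / 3723 years ≈ 0.184 mm per year.

0.184 mm per year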